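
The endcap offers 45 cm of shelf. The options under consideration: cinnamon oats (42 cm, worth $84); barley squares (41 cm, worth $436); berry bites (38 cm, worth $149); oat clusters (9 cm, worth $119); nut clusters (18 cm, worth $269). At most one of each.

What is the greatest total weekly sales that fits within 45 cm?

436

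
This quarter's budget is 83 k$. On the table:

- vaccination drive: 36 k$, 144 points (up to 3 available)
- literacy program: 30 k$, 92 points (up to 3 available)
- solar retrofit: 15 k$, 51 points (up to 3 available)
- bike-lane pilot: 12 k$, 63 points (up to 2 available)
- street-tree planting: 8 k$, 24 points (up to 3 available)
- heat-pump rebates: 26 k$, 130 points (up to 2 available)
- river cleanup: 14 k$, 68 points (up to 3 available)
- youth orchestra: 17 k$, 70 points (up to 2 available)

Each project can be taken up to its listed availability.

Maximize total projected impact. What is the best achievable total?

400

The ratio heuristic lands on 2×bike-lane pilot + 2×heat-pump rebates (386) but leaves 7 k$ idle.
The 52 k$ tied up in 2×heat-pump rebates is better spent on 3×river cleanup + youth orchestra — total rises to 400 (83 k$).
Nothing else within 83 k$ beats 400.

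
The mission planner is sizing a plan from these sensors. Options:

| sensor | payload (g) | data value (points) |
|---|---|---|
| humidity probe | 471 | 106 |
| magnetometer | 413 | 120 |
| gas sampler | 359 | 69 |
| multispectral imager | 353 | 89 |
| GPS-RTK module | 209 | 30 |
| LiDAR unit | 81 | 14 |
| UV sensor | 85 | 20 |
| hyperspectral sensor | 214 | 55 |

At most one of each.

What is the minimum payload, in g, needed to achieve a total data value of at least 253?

Need the lightest bundle worth ≥ 253.
Taking magnetometer + multispectral imager + hyperspectral sensor gives 264 (≥ 253) for 980 g.
Below 980 g the best achievable stays under 253.

980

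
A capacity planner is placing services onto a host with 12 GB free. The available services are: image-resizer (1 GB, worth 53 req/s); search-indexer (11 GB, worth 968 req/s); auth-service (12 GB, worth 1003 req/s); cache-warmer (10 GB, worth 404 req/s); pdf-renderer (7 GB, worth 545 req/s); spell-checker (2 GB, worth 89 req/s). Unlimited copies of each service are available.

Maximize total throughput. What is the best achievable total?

Image-resizer + search-indexer uses 12 of the 12 GB and totals 1021.

1021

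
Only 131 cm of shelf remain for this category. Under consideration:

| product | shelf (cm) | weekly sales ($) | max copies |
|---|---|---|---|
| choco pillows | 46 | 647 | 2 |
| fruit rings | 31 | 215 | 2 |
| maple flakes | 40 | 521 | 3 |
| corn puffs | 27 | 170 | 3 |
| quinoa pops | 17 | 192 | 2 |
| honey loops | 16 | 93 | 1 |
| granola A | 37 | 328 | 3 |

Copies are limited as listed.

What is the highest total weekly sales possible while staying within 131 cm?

1689

Greedy by ratio would take 2×choco pillows + 2×quinoa pops: 126 cm used, total 1678.
The 80 cm tied up in choco pillows and 2×quinoa pops is better spent on 2×maple flakes — total rises to 1689 (126 cm).
The spare 5 cm is too small for any remaining product, and no exchange beats 1689.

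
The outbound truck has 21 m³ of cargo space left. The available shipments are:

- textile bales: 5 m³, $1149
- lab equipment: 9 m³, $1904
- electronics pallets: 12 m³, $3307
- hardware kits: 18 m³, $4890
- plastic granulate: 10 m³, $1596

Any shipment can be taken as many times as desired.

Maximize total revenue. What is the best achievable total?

5211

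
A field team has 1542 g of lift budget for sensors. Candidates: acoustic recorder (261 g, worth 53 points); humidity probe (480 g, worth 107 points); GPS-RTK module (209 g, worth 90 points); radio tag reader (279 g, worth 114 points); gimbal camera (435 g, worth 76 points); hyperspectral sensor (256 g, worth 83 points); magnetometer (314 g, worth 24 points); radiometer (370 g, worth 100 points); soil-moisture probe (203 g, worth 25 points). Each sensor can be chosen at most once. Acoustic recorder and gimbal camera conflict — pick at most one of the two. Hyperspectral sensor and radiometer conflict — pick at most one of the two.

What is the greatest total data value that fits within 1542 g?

447

Ranking by ratio (data value/g): GPS-RTK module 0.43, radio tag reader 0.41, hyperspectral sensor 0.32, radiometer 0.27.
Taking acoustic recorder + humidity probe + GPS-RTK module + radio tag reader + hyperspectral sensor: 1485 g used, 447 in data value.
Runner-up humidity probe + GPS-RTK module + radio tag reader + radiometer + soil-moisture probe tops out at 436.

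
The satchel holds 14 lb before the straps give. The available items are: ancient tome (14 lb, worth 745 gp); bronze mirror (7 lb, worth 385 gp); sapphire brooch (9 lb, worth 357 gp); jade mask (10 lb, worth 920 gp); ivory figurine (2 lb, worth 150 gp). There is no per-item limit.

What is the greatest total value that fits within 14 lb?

Density check — jade mask 92.00, ivory figurine 75.00, bronze mirror 55.00 are the best per lb.
Jade mask + 2×ivory figurine uses 14 of the 14 lb and totals 1220.

1220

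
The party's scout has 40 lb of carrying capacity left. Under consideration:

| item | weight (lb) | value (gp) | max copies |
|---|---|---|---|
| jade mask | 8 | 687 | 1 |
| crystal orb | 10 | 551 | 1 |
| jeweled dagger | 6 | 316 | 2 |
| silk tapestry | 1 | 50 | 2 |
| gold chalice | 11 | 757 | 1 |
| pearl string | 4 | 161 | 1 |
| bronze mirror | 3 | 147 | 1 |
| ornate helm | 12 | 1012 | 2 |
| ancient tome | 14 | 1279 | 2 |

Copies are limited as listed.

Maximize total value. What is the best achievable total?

3570

The ratio heuristic lands on jade mask + 2×silk tapestry + 2×ancient tome (3345) but leaves 2 lb idle.
Dropping jade mask and 2×silk tapestry frees 10 lb; slotting in ornate helm (12 lb) lifts the total to 3570 at 40 lb.
Every other selection either busts 40 lb or exceeds an availability limit or fails to beat 3570.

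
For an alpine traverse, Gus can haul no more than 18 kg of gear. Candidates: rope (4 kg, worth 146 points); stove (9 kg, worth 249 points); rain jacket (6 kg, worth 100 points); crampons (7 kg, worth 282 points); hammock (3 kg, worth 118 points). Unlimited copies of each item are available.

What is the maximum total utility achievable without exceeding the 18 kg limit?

710

By utility per kg: crampons 40.29, hammock 39.33, rope 36.50, stove 27.67 lead.
Taking the top-ratio items first gives 2×crampons + hammock for 682 (17 kg).
Replace hammock with rope: the trade gains 28 net, giving 710 at 18 kg.
That's the maximum — no swap from here does better than 710.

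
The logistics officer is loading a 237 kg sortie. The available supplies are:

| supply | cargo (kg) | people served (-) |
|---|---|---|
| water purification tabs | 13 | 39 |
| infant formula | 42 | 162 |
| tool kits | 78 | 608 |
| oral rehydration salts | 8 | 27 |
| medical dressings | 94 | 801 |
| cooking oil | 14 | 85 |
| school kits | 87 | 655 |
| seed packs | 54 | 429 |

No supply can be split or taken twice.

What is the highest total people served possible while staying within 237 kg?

1885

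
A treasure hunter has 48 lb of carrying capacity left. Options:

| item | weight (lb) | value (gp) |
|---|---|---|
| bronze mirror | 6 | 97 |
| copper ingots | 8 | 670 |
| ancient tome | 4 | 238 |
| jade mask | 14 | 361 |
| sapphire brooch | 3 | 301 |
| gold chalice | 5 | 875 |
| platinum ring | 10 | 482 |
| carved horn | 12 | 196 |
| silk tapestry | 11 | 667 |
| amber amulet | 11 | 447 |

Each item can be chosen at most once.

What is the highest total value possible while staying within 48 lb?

Greedy by ratio would take bronze mirror + copper ingots + ancient tome + sapphire brooch + gold chalice + platinum ring + silk tapestry: 47 lb used, total 3330.
Dropping bronze mirror and ancient tome frees 10 lb; slotting in amber amulet (11 lb) lifts the total to 3442 at 48 lb.
The closest alternative, bronze mirror + copper ingots + ancient tome + sapphire brooch + gold chalice + platinum ring + silk tapestry, reaches only 3330.

3442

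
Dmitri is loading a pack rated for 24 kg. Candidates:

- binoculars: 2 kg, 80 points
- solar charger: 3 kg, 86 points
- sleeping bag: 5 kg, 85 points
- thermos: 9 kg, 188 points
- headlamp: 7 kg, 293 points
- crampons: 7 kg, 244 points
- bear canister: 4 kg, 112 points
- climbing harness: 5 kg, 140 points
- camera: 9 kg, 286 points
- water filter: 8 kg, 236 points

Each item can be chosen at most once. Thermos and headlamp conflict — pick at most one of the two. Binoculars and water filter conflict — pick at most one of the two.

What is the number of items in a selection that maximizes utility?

Optimal total is 843.
One optimal bundle: binoculars + solar charger + headlamp + crampons + climbing harness (24 kg).
Any selection reaching 843 contains exactly 5 items.

5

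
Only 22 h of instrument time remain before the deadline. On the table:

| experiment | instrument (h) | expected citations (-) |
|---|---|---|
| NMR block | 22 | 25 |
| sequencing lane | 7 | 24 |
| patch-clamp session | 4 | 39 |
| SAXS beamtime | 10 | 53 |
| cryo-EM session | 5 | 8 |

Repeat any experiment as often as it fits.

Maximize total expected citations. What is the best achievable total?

195

5×patch-clamp session uses 20 of the 22 h and totals 195.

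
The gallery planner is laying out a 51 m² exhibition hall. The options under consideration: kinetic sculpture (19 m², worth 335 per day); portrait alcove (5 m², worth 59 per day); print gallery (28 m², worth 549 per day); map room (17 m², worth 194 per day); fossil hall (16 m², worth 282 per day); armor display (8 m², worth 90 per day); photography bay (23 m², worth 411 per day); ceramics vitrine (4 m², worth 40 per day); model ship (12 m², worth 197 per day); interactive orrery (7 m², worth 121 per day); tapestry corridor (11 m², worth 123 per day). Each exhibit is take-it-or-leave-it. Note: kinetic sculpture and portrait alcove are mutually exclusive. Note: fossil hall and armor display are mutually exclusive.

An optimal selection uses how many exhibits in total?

2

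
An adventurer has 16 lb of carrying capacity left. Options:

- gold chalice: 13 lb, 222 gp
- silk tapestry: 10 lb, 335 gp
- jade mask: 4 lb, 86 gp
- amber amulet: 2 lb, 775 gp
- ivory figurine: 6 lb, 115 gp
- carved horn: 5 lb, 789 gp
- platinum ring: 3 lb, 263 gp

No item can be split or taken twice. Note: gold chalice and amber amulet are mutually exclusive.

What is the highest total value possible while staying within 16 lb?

1942

Greedy by ratio would take jade mask + amber amulet + carved horn + platinum ring: 14 lb used, total 1913.
Dropping jade mask frees 4 lb; slotting in ivory figurine (6 lb) lifts the total to 1942 at 16 lb.
Nothing else feasible within 16 lb beats 1942.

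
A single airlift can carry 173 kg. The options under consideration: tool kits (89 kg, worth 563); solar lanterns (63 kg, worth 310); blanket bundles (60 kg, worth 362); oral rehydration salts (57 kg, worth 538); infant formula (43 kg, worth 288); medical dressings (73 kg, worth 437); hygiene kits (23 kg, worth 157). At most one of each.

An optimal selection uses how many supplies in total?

3

Best achievable people served is 1263.
oral rehydration salts + infant formula + medical dressings hits 1263 at 173 kg.
Any selection reaching 1263 contains exactly 3 supplies.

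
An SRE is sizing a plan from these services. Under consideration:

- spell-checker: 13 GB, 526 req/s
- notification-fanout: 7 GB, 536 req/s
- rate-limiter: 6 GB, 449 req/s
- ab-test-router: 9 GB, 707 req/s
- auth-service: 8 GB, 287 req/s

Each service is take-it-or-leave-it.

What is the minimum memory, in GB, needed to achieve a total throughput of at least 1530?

22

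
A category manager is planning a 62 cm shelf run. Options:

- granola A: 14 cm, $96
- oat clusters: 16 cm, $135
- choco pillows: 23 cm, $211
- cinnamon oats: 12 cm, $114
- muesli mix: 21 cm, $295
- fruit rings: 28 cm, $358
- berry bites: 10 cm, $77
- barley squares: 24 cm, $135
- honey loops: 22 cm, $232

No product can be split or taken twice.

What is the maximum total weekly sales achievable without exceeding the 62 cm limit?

By weekly sales per cm: muesli mix 14.05, fruit rings 12.79, honey loops 10.55, cinnamon oats 9.50 lead.
The ratio ordering already packs tightly: cinnamon oats + muesli mix + fruit rings, 61 cm, 767.
No other feasible combination exceeds 767.

767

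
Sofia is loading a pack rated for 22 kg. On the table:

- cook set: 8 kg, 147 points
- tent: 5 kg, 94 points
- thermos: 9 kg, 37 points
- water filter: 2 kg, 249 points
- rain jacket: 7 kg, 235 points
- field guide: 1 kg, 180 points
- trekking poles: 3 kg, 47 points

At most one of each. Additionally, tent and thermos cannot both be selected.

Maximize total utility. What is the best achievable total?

858

A density-first pass picks tent + water filter + rain jacket + field guide + trekking poles — 805 at 18 kg.
Dropping tent frees 5 kg; slotting in cook set (8 kg) lifts the total to 858 at 21 kg.
Next best is cook set + water filter + rain jacket + field guide at 811 (18 kg) — short by 47.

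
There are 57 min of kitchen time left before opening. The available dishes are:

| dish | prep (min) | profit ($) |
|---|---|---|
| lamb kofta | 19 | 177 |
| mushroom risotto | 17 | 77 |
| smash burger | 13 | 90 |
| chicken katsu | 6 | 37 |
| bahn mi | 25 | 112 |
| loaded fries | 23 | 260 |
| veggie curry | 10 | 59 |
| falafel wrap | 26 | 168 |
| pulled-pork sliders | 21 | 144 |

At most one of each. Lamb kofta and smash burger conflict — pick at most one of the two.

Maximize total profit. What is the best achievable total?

496

By profit per min: loaded fries 11.30, lamb kofta 9.32, smash burger 6.92 lead.
Best packing: lamb kofta + loaded fries + veggie curry — 52 min, 496 total.
Next best is smash burger + loaded fries + pulled-pork sliders at 494 (57 min) — short by 2.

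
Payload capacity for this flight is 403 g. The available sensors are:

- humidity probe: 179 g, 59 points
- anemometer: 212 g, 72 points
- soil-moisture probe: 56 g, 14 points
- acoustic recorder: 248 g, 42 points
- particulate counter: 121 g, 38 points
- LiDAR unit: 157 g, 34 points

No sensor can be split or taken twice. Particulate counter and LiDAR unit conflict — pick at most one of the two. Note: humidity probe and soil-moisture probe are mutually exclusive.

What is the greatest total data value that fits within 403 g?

Best packing: humidity probe + anemometer — 391 g, 131 total.

131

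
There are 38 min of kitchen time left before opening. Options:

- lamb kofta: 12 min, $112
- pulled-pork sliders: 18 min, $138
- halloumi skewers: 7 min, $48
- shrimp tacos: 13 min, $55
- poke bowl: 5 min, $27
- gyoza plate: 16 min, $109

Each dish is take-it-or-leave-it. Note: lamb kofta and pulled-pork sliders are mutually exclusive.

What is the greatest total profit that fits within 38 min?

269

Best packing: lamb kofta + halloumi skewers + gyoza plate — 35 min, 269 total.
The closest alternative, lamb kofta + poke bowl + gyoza plate, reaches only 248.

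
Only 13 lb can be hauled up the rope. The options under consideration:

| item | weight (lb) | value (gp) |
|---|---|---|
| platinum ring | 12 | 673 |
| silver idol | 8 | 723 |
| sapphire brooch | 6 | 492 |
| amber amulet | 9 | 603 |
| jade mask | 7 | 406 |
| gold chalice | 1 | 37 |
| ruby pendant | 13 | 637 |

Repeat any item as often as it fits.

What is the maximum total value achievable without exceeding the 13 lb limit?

1021

Greedy by ratio would take silver idol + 5×gold chalice: 13 lb used, total 908.
Replace silver idol and 4×gold chalice with 2×sapphire brooch: the trade gains 113 net, giving 1021 at 13 lb.
Nothing else within 13 lb beats 1021.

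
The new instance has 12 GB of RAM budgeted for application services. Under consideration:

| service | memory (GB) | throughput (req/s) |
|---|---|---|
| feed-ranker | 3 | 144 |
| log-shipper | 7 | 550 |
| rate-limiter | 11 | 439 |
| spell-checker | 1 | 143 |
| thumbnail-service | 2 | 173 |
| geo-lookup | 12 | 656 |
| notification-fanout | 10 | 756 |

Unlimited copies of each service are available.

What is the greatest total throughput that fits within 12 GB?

1716

The ratio ordering already packs tightly: 12×spell-checker, 12 GB, 1716.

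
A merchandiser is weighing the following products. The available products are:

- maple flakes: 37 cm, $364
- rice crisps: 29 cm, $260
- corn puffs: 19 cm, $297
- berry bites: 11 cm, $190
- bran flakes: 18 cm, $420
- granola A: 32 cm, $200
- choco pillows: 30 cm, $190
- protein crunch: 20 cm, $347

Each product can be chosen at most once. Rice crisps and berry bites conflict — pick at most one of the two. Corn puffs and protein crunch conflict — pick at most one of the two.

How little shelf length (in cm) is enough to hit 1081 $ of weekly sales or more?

74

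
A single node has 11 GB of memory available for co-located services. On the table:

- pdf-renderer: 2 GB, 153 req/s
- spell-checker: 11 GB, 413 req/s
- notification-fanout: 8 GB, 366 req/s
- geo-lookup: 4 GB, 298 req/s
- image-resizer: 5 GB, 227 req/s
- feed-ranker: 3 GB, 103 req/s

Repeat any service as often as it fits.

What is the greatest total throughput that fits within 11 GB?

765

Ranking by ratio (throughput/GB): pdf-renderer 76.50, geo-lookup 74.50, notification-fanout 45.75, image-resizer 45.40.
Best packing: 5×pdf-renderer — 10 GB, 765 total.
No other feasible combination exceeds 765.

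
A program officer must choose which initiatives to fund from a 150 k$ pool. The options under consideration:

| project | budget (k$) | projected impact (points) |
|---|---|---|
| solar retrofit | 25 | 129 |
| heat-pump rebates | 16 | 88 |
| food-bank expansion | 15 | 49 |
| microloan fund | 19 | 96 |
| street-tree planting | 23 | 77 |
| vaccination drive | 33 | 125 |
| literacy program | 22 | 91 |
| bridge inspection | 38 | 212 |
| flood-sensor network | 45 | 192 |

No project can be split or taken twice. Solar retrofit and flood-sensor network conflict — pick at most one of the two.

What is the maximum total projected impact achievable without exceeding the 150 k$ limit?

699

Best packing: solar retrofit + heat-pump rebates + food-bank expansion + microloan fund + vaccination drive + bridge inspection — 146 k$, 699 total.
Next best is solar retrofit + heat-pump rebates + food-bank expansion + vaccination drive + literacy program + bridge inspection at 694 (149 k$) — short by 5.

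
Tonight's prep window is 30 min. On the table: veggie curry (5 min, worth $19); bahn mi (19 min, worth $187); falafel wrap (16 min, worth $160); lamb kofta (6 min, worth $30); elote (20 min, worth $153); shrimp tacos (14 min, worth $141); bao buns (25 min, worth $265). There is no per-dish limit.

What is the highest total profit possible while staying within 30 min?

By profit per min: bao buns 10.60, shrimp tacos 10.07, falafel wrap 10.00, bahn mi 9.84 lead.
Taking the top-ratio dishes first gives veggie curry + bao buns for 284 (30 min).
Replace veggie curry and bao buns with falafel wrap + shrimp tacos: the trade gains 17 net, giving 301 at 30 min.

301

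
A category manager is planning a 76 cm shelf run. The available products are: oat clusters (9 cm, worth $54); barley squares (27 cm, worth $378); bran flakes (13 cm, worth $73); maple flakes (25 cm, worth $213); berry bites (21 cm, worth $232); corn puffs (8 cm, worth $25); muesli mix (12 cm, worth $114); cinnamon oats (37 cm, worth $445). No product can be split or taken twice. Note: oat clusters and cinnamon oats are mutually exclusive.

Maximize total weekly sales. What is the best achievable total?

937

Barley squares + muesli mix + cinnamon oats uses 76 of the 76 cm and totals 937.
That's the maximum — no feasible swap from here does better than 937.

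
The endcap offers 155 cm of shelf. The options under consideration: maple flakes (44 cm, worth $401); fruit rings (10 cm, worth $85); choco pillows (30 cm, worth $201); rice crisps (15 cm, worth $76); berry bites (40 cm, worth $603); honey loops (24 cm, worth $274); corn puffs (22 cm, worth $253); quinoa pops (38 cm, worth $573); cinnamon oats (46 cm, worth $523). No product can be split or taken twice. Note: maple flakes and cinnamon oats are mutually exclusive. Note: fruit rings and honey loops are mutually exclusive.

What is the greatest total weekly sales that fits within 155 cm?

Ranking by ratio (weekly sales/cm): quinoa pops 15.08, berry bites 15.07, corn puffs 11.50, honey loops 11.42.
Best packing: berry bites + honey loops + quinoa pops + cinnamon oats — 148 cm, 1973 total.
Nothing else feasible within 155 cm beats 1973.

1973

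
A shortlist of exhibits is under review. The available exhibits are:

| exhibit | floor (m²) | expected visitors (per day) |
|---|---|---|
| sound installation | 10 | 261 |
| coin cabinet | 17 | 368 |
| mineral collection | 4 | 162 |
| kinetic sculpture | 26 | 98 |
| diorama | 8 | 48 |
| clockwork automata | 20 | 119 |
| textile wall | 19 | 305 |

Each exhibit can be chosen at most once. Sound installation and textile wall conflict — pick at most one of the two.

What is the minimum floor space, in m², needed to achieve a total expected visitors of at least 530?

Look for the lowest-floor combination reaching 530.
coin cabinet + mineral collection: 530 expected visitors at 21 m².
Below 21 m² the best achievable stays under 530.

21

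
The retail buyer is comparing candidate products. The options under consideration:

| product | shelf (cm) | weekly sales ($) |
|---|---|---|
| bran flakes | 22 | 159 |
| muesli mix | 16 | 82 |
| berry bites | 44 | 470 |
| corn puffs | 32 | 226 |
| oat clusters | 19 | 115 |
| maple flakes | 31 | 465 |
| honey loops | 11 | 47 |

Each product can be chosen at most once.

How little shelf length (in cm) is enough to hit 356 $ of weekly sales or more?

31

Look for the lowest-shelf combination reaching 356.
Taking maple flakes gives 465 (≥ 356) for 31 cm.
No combination under 31 cm hits 356.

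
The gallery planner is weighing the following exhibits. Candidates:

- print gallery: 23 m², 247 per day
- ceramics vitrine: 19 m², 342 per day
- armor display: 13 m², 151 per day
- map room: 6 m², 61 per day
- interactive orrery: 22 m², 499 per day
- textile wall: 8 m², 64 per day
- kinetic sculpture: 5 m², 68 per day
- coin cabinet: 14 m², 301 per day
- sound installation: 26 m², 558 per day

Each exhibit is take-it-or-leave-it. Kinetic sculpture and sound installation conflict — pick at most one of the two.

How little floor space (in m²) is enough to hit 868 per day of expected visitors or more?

41

Minimise m² subject to total expected visitors ≥ 868.
interactive orrery + kinetic sculpture + coin cabinet reaches 868 using 41 m².
Any bundle with less than 41 m² falls short of 868.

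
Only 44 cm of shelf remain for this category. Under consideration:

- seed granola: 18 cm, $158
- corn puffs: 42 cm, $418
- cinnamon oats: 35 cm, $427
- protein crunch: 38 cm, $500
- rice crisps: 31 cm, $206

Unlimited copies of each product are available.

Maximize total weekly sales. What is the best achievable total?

500

Ranking by ratio (weekly sales/cm): protein crunch 13.16, cinnamon oats 12.20, corn puffs 9.95.
Best packing: protein crunch — 38 cm, 500 total.
No other feasible combination exceeds 500.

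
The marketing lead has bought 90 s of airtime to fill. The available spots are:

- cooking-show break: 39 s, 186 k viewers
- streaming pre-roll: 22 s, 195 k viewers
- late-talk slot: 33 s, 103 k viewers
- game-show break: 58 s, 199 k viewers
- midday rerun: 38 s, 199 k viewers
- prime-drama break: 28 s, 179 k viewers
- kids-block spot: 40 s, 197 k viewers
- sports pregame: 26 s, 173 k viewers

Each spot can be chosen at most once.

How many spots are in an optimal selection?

3

The maximum expected reach within 90 s is 573.
One optimal bundle: streaming pre-roll + midday rerun + prime-drama break (88 s).
All optima have 3 spots.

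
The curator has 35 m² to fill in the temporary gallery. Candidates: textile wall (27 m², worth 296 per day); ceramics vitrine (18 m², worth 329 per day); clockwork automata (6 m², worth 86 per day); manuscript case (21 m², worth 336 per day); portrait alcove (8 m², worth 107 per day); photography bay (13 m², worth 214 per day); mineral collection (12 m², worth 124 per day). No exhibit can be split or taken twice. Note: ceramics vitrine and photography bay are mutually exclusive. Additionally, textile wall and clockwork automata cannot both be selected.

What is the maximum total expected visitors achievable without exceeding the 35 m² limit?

By expected visitors per m²: ceramics vitrine 18.28, photography bay 16.46, manuscript case 16.00 lead.
Manuscript case + photography bay uses 34 of the 35 m² and totals 550.
Nothing else feasible within 35 m² beats 550.

550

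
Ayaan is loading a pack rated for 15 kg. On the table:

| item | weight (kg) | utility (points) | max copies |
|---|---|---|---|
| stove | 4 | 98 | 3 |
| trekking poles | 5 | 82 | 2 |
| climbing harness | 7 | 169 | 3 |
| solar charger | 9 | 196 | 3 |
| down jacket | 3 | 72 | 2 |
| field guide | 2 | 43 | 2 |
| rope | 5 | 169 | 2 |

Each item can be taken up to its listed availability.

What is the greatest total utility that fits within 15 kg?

453

Filling by ratio: stove + 2×rope for 436, with 1 kg left unused.
The 4 kg tied up in stove is better spent on down jacket + field guide — total rises to 453 (15 kg).
No other feasible combination exceeds 453.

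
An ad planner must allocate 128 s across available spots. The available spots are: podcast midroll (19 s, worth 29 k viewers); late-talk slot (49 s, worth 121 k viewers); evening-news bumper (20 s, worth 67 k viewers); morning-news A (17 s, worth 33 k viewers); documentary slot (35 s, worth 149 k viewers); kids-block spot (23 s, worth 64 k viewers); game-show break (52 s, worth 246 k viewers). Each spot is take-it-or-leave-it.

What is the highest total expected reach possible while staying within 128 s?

By expected reach per s: game-show break 4.73, documentary slot 4.26, evening-news bumper 3.35, kids-block spot 2.78 lead.
The ratio ordering already packs tightly: evening-news bumper + morning-news A + documentary slot + game-show break, 124 s, 495.

495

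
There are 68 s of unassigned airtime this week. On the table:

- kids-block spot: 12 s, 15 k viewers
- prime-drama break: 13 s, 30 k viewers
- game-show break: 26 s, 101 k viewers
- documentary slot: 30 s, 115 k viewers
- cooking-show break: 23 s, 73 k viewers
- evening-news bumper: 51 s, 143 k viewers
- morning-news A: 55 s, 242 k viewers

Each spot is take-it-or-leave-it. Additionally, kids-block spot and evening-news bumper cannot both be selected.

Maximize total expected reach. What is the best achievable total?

Prime-drama break + morning-news A uses 68 of the 68 s and totals 272.

272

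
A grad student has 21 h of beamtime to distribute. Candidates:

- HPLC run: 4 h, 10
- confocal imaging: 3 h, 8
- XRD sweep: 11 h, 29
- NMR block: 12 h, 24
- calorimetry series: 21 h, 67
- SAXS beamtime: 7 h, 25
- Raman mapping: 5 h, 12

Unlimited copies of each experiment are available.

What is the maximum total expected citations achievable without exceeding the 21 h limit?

3×SAXS beamtime uses 21 of the 21 h and totals 75.
That's the maximum — no swap from here does better than 75.

75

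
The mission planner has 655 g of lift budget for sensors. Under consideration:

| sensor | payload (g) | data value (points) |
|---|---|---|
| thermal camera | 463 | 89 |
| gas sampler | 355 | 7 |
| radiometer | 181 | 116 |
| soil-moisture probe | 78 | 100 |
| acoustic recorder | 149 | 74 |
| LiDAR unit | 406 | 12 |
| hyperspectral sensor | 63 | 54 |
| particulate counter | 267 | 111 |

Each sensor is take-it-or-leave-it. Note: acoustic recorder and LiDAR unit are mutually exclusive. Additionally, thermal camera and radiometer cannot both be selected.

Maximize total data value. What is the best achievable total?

381

Density check — soil-moisture probe 1.28, hyperspectral sensor 0.86, radiometer 0.64 are the best per g.
Filling by ratio: radiometer + soil-moisture probe + acoustic recorder + hyperspectral sensor for 344, with 184 g left unused.
Replace acoustic recorder with particulate counter: the trade gains 37 net, giving 381 at 589 g.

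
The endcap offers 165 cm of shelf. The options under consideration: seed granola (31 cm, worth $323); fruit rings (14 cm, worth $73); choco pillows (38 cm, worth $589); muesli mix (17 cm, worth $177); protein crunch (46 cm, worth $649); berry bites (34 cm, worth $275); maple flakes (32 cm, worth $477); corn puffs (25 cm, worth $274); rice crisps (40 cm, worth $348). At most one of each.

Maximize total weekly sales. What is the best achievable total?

A density-first pass picks choco pillows + muesli mix + protein crunch + maple flakes + corn puffs — 2166 at 158 cm.
The 25 cm tied up in corn puffs is better spent on seed granola — total rises to 2215 (164 cm).
An exhaustive check of the 512 subsets confirms 2215.

2215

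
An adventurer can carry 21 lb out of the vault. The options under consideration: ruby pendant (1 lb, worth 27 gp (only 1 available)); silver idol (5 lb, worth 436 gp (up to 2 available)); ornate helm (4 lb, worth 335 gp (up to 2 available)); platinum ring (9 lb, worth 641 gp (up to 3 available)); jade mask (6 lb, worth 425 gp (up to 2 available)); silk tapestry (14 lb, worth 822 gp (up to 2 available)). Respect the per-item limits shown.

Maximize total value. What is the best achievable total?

1659

Filling by ratio: ruby pendant + 2×silver idol + 2×ornate helm for 1569, with 2 lb left unused.
Dropping ornate helm frees 4 lb; slotting in jade mask (6 lb) lifts the total to 1659 at 21 lb.
That's the maximum — no swap from here does better than 1659.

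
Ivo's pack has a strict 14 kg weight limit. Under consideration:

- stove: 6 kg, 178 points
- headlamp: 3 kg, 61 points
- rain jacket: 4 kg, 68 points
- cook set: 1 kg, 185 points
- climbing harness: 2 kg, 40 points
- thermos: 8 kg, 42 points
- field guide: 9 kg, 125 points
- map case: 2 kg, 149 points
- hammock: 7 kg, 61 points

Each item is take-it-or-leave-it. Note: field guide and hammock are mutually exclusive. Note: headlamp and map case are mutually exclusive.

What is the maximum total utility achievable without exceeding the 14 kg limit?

580

Best packing: stove + rain jacket + cook set + map case — 13 kg, 580 total.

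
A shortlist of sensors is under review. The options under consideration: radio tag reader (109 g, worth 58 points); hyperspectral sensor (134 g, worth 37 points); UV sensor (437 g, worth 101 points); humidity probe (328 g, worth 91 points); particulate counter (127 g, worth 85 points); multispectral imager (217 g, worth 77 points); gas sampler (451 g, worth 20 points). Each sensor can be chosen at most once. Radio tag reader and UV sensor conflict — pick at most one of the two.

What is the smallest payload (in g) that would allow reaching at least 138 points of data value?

236

Look for the lowest-payload combination reaching 138.
Taking radio tag reader + particulate counter gives 143 (≥ 138) for 236 g.
Below 236 g the best achievable stays under 138.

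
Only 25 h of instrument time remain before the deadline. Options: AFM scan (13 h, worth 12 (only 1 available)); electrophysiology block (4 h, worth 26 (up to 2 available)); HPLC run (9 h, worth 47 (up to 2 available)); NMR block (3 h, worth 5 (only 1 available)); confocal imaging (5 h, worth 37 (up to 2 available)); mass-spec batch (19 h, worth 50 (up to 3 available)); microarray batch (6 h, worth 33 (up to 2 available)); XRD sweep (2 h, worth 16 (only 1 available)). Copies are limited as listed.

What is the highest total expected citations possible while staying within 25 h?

163

Taking the top-ratio experiments first gives 2×electrophysiology block + NMR block + 2×confocal imaging + XRD sweep for 147 (23 h).
Dropping electrophysiology block and NMR block frees 7 h; slotting in HPLC run (9 h) lifts the total to 163 at 25 h.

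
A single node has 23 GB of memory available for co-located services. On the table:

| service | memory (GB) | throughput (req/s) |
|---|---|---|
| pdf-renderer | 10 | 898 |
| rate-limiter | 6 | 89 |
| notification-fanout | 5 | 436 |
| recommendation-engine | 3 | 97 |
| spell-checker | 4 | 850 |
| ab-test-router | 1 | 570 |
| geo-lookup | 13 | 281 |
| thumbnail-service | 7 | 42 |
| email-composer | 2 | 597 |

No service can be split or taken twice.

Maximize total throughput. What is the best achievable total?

Ranking by ratio (throughput/GB): ab-test-router 570.00, email-composer 298.50, spell-checker 212.50.
Pdf-renderer + notification-fanout + spell-checker + ab-test-router + email-composer uses 22 of the 23 GB and totals 3351.
Next best is pdf-renderer + recommendation-engine + spell-checker + ab-test-router + email-composer at 3012 (20 GB) — short by 339.

3351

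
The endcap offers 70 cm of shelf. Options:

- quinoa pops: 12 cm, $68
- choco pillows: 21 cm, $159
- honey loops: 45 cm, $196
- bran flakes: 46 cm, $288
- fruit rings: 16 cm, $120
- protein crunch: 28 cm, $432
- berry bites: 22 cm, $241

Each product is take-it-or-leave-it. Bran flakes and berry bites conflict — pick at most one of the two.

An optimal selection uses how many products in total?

3

The maximum weekly sales within 70 cm is 793.
fruit rings + protein crunch + berry bites hits 793 at 66 cm.
Any selection reaching 793 contains exactly 3 products.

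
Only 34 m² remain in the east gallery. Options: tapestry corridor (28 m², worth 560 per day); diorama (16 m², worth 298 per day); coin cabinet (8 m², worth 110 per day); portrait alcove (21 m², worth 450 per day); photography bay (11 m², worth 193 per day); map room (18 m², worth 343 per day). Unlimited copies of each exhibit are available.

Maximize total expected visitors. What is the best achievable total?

643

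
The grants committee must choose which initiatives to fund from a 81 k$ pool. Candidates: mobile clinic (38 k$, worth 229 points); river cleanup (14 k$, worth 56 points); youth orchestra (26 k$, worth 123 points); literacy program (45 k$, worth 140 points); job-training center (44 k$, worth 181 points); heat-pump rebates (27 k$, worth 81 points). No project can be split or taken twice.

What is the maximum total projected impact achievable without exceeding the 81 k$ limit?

Density check — mobile clinic 6.03, youth orchestra 4.73, job-training center 4.11 are the best per k$.
Taking mobile clinic + river cleanup + youth orchestra: 78 k$ used, 408 in projected impact.
The closest alternative, mobile clinic + river cleanup + heat-pump rebates, reaches only 366.

408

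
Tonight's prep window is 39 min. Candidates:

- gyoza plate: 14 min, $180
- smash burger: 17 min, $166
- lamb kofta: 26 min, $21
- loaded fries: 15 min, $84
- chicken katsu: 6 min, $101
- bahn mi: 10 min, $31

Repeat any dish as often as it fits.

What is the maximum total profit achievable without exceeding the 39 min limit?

Density check — chicken katsu 16.83, gyoza plate 12.86, smash burger 9.76 are the best per min.
6×chicken katsu uses 36 of the 39 min and totals 606.
The spare 3 min is too small for any remaining dish, and no exchange beats 606.

606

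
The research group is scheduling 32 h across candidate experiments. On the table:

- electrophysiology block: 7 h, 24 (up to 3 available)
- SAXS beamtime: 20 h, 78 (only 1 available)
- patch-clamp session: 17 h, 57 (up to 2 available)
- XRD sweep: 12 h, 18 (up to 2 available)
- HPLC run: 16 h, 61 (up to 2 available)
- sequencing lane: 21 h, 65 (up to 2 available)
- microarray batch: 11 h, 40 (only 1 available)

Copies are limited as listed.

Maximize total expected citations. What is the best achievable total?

122

Taking the top-ratio experiments first gives SAXS beamtime + microarray batch for 118 (31 h).
Dropping SAXS beamtime and microarray batch frees 31 h; slotting in 2×HPLC run (32 h) lifts the total to 122 at 32 h.
Every other selection either busts 32 h or exceeds an availability limit or fails to beat 122.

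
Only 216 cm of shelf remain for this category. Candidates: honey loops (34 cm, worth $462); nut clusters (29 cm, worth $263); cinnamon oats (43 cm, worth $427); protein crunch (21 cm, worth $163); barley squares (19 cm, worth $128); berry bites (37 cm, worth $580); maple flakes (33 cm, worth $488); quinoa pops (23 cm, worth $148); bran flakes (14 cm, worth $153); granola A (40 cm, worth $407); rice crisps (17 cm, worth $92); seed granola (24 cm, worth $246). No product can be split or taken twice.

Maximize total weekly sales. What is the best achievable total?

By weekly sales per cm: berry bites 15.68, maple flakes 14.79, honey loops 13.59, bran flakes 10.93 lead.
The ratio heuristic lands on honey loops + nut clusters + berry bites + maple flakes + bran flakes + granola A + seed granola (2599) but leaves 5 cm idle.
The 38 cm tied up in bran flakes and seed granola is better spent on cinnamon oats — total rises to 2627 (216 cm).
No other feasible combination exceeds 2627.

2627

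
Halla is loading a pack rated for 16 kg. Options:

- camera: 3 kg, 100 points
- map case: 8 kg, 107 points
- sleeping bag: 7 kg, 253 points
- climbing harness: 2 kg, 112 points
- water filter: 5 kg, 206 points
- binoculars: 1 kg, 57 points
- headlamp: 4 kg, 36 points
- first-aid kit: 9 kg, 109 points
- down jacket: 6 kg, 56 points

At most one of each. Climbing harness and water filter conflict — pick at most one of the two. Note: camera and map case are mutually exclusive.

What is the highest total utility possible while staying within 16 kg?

616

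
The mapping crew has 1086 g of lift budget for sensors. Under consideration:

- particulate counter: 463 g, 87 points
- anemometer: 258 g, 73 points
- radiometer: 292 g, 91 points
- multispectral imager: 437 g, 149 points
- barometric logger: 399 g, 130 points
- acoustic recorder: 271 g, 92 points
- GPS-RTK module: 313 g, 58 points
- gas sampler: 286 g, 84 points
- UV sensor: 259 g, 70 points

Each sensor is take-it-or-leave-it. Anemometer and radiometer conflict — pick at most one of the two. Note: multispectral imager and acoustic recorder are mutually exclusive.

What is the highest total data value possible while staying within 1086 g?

324

By data value per g: multispectral imager 0.34, acoustic recorder 0.34, barometric logger 0.33 lead.
Taking radiometer + multispectral imager + gas sampler: 1015 g used, 324 in data value.
Runner-up anemometer + acoustic recorder + gas sampler + UV sensor tops out at 319.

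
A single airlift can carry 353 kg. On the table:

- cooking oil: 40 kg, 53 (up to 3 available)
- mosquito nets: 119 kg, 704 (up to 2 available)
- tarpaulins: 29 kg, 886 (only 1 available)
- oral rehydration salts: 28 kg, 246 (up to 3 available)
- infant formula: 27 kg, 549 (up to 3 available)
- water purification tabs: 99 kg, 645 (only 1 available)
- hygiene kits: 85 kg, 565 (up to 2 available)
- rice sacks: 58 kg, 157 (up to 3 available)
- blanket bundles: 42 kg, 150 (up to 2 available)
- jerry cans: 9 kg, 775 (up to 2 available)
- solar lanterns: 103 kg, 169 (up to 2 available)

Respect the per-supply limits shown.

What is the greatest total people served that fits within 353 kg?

By people served per kg: jerry cans 86.11, tarpaulins 30.55, infant formula 20.33, oral rehydration salts 8.79 lead.
Taking the top-ratio supplies first gives tarpaulins + 3×oral rehydration salts + 3×infant formula + hygiene kits + blanket bundles + 2×jerry cans for 5536 (339 kg).
The 85 kg tied up in hygiene kits is better spent on water purification tabs — total rises to 5616 (353 kg).
Nothing else within 353 kg beats 5616.

5616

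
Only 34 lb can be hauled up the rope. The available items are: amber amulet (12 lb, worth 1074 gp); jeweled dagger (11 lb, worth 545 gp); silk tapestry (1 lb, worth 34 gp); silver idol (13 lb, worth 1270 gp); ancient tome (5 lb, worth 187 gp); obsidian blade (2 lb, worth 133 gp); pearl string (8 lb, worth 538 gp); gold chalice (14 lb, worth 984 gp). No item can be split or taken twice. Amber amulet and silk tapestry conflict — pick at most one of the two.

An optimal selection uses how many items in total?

3

The maximum value within 34 lb is 2882.
For example amber amulet + silver idol + pearl string achieves it, using 33 lb.
All optima have 3 items.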